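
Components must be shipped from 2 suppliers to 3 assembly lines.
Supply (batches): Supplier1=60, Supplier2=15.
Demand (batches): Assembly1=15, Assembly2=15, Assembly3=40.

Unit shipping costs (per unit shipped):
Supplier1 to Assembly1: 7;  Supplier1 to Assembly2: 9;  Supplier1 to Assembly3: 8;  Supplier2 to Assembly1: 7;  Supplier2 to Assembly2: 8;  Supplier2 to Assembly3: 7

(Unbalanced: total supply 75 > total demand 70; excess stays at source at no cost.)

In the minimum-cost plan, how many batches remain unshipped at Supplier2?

Minimum-cost shipments:
  Supplier1→Assembly1: 15 × 7 = 105
  Supplier1→Assembly3: 40 × 8 = 320
  Supplier2→Assembly2: 15 × 8 = 120
Total cost = 545.
Supplier2 ships 15 of its 15, leaving 0.

0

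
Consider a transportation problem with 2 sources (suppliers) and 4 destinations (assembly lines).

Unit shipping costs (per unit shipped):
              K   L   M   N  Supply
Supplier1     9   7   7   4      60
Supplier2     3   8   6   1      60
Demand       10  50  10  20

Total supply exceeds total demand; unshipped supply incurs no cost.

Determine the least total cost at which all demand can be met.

One minimum-cost allocation:
  Supplier1->L: 50 × 7 = 350
  Supplier2->K: 10 × 3 = 30
  Supplier2->M: 10 × 6 = 60
  Supplier2->N: 20 × 1 = 20
Total = 350 + 30 + 60 + 20 = 460.
(Supply check: Supplier1 ships 50; Supplier2 ships 40.)

460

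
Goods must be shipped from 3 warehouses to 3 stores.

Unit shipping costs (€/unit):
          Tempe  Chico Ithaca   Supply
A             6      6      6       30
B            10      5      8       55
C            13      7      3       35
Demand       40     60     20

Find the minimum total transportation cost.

670

One minimum-cost allocation:
  A–Tempe: 30 × €6 = €180
  B–Tempe: 10 × €10 = €100
  B–Chico: 45 × €5 = €225
  C–Chico: 15 × €7 = €105
  C–Ithaca: 20 × €3 = €60
Total = 180 + 100 + 225 + 105 + 60 = €670.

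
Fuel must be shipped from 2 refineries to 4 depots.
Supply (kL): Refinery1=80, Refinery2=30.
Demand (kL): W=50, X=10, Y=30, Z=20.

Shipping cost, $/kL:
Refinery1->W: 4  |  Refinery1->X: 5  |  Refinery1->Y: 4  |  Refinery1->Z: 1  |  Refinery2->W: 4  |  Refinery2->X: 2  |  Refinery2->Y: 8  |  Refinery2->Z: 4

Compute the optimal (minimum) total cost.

360

A cheapest plan:
  Refinery1 to W: 30 × $4 = $120
  Refinery1 to Y: 30 × $4 = $120
  Refinery1 to Z: 20 × $1 = $20
  Refinery2 to W: 20 × $4 = $80
  Refinery2 to X: 10 × $2 = $20
Total = 120 + 120 + 20 + 80 + 20 = $360.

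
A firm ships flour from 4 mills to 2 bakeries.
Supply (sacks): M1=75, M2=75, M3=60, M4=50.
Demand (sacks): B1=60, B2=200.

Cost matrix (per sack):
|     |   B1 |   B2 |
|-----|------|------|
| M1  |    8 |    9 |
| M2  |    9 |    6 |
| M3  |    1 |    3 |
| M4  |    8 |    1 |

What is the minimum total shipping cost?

A cheapest plan:
  M1->B2: 75 × 9 = 675
  M2->B2: 75 × 6 = 450
  M3->B1: 60 × 1 = 60
  M4->B2: 50 × 1 = 50
Total = 675 + 450 + 60 + 50 = 1235.

1235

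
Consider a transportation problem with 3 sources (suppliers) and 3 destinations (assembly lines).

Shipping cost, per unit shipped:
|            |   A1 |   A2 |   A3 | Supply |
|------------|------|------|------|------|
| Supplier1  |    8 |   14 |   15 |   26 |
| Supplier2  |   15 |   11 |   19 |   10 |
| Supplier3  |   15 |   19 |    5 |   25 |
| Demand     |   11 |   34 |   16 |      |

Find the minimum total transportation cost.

An optimal shipping plan:
  Supplier1→A1: 11 × 8 = 88
  Supplier1→A2: 15 × 14 = 210
  Supplier2→A2: 10 × 11 = 110
  Supplier3→A2: 9 × 19 = 171
  Supplier3→A3: 16 × 5 = 80
Total = 88 + 210 + 110 + 171 + 80 = 659.

659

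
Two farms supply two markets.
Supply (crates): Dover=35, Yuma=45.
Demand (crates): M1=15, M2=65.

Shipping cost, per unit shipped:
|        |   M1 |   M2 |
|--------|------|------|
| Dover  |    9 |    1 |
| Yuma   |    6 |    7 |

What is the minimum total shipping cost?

335

A cheapest plan:
  Dover→M2: 35 crates
  Yuma→M1: 15 crates
  Yuma→M2: 30 crates
Total cost = 335.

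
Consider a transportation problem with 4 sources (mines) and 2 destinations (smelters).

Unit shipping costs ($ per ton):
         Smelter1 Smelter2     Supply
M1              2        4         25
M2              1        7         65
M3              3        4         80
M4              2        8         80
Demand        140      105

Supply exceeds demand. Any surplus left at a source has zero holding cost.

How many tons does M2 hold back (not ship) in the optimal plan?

Minimum-cost shipments:
  M1->Smelter2: 25 × $4 = $100
  M2->Smelter1: 65 × $1 = $65
  M3->Smelter2: 80 × $4 = $320
  M4->Smelter1: 75 × $2 = $150
Total cost = $635.
M2 ships 65 of its 65, leaving 0.

0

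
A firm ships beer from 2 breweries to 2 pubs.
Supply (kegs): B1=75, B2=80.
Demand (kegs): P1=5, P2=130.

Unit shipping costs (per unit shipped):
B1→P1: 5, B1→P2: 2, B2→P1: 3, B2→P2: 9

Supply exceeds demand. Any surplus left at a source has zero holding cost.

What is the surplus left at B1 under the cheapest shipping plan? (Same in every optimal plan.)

0

Minimum-cost shipments:
  B1→P2: 75 × 2 = 150
  B2→P1: 5 × 3 = 15
  B2→P2: 55 × 9 = 495
Total cost = 660.
B1 ships 75 of its 75, leaving 0.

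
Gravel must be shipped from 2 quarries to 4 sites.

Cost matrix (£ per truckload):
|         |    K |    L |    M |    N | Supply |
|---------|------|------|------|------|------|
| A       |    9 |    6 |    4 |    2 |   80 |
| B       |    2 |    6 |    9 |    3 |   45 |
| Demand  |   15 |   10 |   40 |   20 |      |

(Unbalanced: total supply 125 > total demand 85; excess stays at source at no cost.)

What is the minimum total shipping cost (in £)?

An optimal shipping plan:
  A to L: 10 × £6 = £60
  A to M: 40 × £4 = £160
  A to N: 20 × £2 = £40
  B to K: 15 × £2 = £30
Total = 60 + 160 + 40 + 30 = £290.

290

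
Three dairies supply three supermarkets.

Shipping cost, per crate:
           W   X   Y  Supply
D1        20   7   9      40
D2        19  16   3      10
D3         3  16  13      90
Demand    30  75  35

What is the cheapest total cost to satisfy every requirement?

An optimal shipping plan:
  D1–X: 40 × 7 = 280
  D2–Y: 10 × 3 = 30
  D3–W: 30 × 3 = 90
  D3–X: 35 × 16 = 560
  D3–Y: 25 × 13 = 325
Total = 280 + 30 + 90 + 560 + 325 = 1285.
(Supply check: D1 ships 40; D2 ships 10; D3 ships 90.)

1285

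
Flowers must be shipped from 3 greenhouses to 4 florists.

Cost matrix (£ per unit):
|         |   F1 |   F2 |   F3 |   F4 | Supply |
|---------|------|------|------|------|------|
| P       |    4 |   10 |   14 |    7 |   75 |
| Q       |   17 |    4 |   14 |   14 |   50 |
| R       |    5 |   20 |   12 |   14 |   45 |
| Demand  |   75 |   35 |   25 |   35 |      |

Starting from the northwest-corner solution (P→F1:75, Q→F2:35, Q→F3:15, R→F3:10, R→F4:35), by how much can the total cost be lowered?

210

Current plan cost = 75·4 + 35·4 + 15·14 + 10·12 + 35·14 = £1260.
Optimal plan:
  P->F1: 40 × £4 = £160
  P->F4: 35 × £7 = £245
  Q->F2: 35 × £4 = £140
  Q->F3: 15 × £14 = £210
  R->F1: 35 × £5 = £175
  R->F3: 10 × £12 = £120
Optimal cost = £1050.
Saving = 1260 − 1050 = £210.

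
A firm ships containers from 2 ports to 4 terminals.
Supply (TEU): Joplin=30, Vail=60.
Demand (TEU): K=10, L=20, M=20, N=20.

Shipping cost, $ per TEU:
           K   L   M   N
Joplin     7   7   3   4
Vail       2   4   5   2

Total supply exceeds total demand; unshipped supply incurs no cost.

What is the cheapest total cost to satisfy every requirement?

One minimum-cost allocation:
  Joplin->M: 20 TEU
  Vail->K: 10 TEU
  Vail->L: 20 TEU
  Vail->N: 20 TEU
Total cost = $200.
(Supply check: Joplin ships 20; Vail ships 50.)

200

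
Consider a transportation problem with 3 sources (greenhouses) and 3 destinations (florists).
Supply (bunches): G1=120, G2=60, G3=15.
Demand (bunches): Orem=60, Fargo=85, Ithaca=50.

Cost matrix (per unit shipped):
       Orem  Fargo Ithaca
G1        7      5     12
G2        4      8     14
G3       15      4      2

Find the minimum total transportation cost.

Optimal allocation:
  G1 to Fargo: 85 × 5 = 425
  G1 to Ithaca: 35 × 12 = 420
  G2 to Orem: 60 × 4 = 240
  G3 to Ithaca: 15 × 2 = 30
Total = 425 + 420 + 240 + 30 = 1115.
(Supply check: G1 ships 120; G2 ships 60; G3 ships 15.)

1115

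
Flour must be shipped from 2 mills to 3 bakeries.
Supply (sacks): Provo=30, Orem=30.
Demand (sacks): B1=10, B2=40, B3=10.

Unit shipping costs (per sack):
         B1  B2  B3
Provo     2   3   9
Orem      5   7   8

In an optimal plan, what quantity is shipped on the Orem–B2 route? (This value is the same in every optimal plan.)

Solving gives:
  Provo→B2: 30 × 3 = 90
  Orem→B1: 10 × 5 = 50
  Orem→B2: 10 × 7 = 70
  Orem→B3: 10 × 8 = 80
Total cost = 290.
So Orem→B2 carries 10 sacks.

10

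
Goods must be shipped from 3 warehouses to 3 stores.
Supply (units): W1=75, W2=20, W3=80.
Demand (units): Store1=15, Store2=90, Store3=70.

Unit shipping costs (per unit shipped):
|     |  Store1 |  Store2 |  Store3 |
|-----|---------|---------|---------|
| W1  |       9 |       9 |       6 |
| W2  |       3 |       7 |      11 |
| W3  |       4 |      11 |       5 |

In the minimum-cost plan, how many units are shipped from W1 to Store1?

0

The minimum-cost plan:
  W1–Store2: 75 × 9 = 675
  W2–Store1: 5 × 3 = 15
  W2–Store2: 15 × 7 = 105
  W3–Store1: 10 × 4 = 40
  W3–Store3: 70 × 5 = 350
Total cost = 1185.
The route W1→Store1 is not used.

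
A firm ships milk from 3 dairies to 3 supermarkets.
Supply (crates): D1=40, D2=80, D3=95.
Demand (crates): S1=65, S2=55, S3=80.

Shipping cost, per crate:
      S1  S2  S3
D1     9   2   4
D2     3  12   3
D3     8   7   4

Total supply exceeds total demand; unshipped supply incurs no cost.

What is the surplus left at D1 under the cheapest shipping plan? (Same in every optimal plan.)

0

Minimum-cost shipments:
  D1–S2: 40 crates
  D2–S1: 65 crates
  D2–S3: 15 crates
  D3–S2: 15 crates
  D3–S3: 65 crates
Total cost = 685.
D1 ships 40 of its 40, leaving 0.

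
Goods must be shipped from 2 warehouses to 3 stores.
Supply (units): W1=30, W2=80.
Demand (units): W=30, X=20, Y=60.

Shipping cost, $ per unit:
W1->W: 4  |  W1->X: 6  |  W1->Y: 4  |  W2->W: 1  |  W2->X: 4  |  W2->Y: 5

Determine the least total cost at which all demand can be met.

An optimal shipping plan:
  W1–Y: 30 × $4 = $120
  W2–W: 30 × $1 = $30
  W2–X: 20 × $4 = $80
  W2–Y: 30 × $5 = $150
Total = 120 + 30 + 80 + 150 = $380.

380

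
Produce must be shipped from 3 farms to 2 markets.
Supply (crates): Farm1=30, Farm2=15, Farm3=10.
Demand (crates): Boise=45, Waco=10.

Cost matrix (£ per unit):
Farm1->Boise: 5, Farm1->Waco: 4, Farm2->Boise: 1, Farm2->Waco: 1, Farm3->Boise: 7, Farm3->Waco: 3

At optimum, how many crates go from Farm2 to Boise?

15

The minimum-cost plan:
  Farm1 to Boise: 30 × £5 = £150
  Farm2 to Boise: 15 × £1 = £15
  Farm3 to Waco: 10 × £3 = £30
Total cost = £195.
So Farm2→Boise carries 15 crates.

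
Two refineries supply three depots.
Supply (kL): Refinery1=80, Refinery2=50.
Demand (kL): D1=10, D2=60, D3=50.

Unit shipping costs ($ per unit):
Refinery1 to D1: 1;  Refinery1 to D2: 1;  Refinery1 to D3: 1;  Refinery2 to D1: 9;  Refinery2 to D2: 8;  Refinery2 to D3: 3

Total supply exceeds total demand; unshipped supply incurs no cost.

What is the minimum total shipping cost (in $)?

A cheapest plan:
  Refinery1 to D1: 10 × $1 = $10
  Refinery1 to D2: 60 × $1 = $60
  Refinery1 to D3: 10 × $1 = $10
  Refinery2 to D3: 40 × $3 = $120
Total = 10 + 60 + 10 + 120 = $200.

200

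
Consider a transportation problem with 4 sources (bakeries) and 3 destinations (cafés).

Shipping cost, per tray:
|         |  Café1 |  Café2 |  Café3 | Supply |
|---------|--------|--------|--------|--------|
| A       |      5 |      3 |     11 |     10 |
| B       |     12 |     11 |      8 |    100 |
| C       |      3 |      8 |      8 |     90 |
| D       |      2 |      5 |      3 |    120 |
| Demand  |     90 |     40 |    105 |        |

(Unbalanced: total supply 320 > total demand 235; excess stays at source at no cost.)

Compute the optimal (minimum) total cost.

840

One minimum-cost allocation:
  A→Café2: 10 trays
  B→Café3: 15 trays
  C→Café1: 90 trays
  D→Café2: 30 trays
  D→Café3: 90 trays
Total cost = 840.
(Supply check: A ships 10; B ships 15; C ships 90; D ships 120.)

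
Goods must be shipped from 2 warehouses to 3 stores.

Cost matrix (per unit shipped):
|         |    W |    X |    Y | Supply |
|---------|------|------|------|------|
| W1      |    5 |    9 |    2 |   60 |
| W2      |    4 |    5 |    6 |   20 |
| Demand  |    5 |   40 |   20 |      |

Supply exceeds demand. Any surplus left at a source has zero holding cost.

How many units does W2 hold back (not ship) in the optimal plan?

0

An optimal plan:
  W1–W: 5 × 5 = 25
  W1–X: 20 × 9 = 180
  W1–Y: 20 × 2 = 40
  W2–X: 20 × 5 = 100
Total cost = 345.
W2 ships 20 of its 20, leaving 0.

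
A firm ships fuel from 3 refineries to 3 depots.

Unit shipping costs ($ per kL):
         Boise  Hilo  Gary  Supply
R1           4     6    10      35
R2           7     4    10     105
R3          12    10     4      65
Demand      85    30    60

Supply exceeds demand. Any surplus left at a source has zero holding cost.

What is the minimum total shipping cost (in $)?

850

A cheapest plan:
  R1->Boise: 35 × $4 = $140
  R2->Boise: 50 × $7 = $350
  R2->Hilo: 30 × $4 = $120
  R3->Gary: 60 × $4 = $240
Total = 140 + 350 + 120 + 240 = $850.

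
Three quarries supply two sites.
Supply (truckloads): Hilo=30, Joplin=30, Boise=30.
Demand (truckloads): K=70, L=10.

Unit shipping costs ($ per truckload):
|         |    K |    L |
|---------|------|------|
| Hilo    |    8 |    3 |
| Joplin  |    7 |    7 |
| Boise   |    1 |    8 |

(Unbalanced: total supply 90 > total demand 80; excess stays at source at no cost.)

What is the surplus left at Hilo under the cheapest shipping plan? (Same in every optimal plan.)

10

Minimum-cost shipments:
  Hilo→K: 10 × $8 = $80
  Hilo→L: 10 × $3 = $30
  Joplin→K: 30 × $7 = $210
  Boise→K: 30 × $1 = $30
Total cost = $350.
Hilo ships 20 of its 30, leaving 10.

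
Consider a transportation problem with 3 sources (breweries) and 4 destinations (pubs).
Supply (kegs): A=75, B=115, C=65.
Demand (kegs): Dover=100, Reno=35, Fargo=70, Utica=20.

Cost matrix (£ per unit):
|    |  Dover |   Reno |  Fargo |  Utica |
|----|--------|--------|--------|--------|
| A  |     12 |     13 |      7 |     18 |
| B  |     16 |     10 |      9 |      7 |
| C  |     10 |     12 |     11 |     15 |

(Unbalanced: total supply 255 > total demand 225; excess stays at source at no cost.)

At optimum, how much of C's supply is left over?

An optimal plan:
  A–Dover: 35 × £12 = £420
  A–Fargo: 40 × £7 = £280
  B–Reno: 35 × £10 = £350
  B–Fargo: 30 × £9 = £270
  B–Utica: 20 × £7 = £140
  C–Dover: 65 × £10 = £650
Total cost = £2110.
C ships 65 of its 65, leaving 0.

0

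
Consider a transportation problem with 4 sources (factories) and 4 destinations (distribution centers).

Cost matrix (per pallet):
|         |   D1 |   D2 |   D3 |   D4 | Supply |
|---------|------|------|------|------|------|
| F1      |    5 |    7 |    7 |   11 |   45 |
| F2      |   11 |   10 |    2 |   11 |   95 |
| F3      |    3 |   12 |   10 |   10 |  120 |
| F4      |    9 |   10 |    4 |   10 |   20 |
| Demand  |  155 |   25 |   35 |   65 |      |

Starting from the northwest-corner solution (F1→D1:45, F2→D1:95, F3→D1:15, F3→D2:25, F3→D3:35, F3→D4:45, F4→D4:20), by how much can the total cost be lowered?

1095

Current plan cost = 45·5 + 95·11 + 15·3 + 25·12 + 35·10 + 45·10 + 20·10 = 2615.
Optimal plan:
  F1 to D1: 35 × 5 = 175
  F1 to D2: 10 × 7 = 70
  F2 to D2: 15 × 10 = 150
  F2 to D3: 35 × 2 = 70
  F2 to D4: 45 × 11 = 495
  F3 to D1: 120 × 3 = 360
  F4 to D4: 20 × 10 = 200
Optimal cost = 1520.
Saving = 2615 − 1520 = 1095.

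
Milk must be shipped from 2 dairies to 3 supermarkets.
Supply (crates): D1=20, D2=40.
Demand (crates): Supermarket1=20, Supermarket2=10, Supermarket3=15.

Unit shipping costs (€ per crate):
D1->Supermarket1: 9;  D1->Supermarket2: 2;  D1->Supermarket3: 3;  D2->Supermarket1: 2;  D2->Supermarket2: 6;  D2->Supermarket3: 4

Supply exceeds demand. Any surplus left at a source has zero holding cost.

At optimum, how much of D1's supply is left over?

0

Minimum-cost shipments:
  D1–Supermarket2: 10 × €2 = €20
  D1–Supermarket3: 10 × €3 = €30
  D2–Supermarket1: 20 × €2 = €40
  D2–Supermarket3: 5 × €4 = €20
Total cost = €110.
D1 ships 20 of its 20, leaving 0.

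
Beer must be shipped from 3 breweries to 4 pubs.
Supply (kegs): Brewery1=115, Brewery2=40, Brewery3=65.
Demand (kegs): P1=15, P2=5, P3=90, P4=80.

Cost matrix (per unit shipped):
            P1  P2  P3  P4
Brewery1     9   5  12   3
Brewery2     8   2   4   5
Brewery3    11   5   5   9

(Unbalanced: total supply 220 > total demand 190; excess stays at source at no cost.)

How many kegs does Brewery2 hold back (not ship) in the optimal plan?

Minimum-cost shipments:
  Brewery1->P1: 5 × 9 = 45
  Brewery1->P4: 80 × 3 = 240
  Brewery2->P1: 10 × 8 = 80
  Brewery2->P2: 5 × 2 = 10
  Brewery2->P3: 25 × 4 = 100
  Brewery3->P3: 65 × 5 = 325
Total cost = 800.
Brewery2 ships 40 of its 40, leaving 0.

0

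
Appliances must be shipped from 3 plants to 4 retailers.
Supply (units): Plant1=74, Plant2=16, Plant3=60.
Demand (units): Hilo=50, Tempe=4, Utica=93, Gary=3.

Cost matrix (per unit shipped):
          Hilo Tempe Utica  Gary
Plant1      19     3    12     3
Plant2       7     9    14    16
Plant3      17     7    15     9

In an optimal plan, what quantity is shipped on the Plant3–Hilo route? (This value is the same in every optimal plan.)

34

The minimum-cost plan:
  Plant1→Tempe: 4 × 3 = 12
  Plant1→Utica: 67 × 12 = 804
  Plant1→Gary: 3 × 3 = 9
  Plant2→Hilo: 16 × 7 = 112
  Plant3→Hilo: 34 × 17 = 578
  Plant3→Utica: 26 × 15 = 390
Total cost = 1905.
So Plant3→Hilo carries 34 units.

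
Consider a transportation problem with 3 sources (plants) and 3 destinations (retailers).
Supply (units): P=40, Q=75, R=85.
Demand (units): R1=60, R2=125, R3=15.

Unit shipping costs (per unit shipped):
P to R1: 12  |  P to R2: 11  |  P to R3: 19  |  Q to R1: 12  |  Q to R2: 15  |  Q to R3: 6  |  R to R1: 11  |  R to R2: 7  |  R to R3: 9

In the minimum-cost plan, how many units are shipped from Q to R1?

60

Optimal shipments:
  P–R2: 40 units
  Q–R1: 60 units
  Q–R3: 15 units
  R–R2: 85 units
Total cost = 1845.
So Q→R1 carries 60 units.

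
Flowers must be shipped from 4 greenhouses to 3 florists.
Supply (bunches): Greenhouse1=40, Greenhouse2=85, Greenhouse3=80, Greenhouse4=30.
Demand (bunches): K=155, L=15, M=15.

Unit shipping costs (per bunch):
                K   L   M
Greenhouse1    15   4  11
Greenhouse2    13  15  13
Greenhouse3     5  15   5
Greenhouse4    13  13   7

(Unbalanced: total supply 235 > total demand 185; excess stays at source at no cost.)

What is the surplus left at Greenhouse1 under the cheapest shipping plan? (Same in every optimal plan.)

25

An optimal plan:
  Greenhouse1 to L: 15 × 4 = 60
  Greenhouse2 to K: 75 × 13 = 975
  Greenhouse3 to K: 80 × 5 = 400
  Greenhouse4 to M: 15 × 7 = 105
Total cost = 1540.
Greenhouse1 ships 15 of its 40, leaving 25.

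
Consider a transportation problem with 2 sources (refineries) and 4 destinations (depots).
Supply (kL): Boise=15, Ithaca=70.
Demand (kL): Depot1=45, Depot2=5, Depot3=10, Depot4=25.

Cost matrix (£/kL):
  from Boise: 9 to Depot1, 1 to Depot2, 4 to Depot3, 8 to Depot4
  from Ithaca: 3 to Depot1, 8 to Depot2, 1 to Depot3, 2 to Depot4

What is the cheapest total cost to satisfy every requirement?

230

An optimal shipping plan:
  Boise→Depot2: 5 kL
  Boise→Depot3: 10 kL
  Ithaca→Depot1: 45 kL
  Ithaca→Depot4: 25 kL
Total cost = £230.
(Supply check: Boise ships 15; Ithaca ships 70.)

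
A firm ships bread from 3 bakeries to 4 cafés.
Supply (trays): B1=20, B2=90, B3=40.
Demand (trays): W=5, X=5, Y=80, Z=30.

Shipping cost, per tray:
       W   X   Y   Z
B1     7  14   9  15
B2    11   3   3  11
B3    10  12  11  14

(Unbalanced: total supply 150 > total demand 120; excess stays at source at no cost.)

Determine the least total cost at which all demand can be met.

Optimal allocation:
  B1–W: 5 × 7 = 35
  B2–X: 5 × 3 = 15
  B2–Y: 80 × 3 = 240
  B2–Z: 5 × 11 = 55
  B3–Z: 25 × 14 = 350
Total = 35 + 15 + 240 + 55 + 350 = 695.

695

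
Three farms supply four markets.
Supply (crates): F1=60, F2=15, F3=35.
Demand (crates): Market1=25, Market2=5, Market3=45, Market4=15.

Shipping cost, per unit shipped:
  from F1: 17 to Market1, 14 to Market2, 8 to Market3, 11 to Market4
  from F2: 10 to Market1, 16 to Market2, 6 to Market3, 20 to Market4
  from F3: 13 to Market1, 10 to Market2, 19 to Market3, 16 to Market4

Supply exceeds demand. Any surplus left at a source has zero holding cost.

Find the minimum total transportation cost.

855

One minimum-cost allocation:
  F1->Market3: 45 × 8 = 360
  F1->Market4: 15 × 11 = 165
  F2->Market1: 15 × 10 = 150
  F3->Market1: 10 × 13 = 130
  F3->Market2: 5 × 10 = 50
Total = 360 + 165 + 150 + 130 + 50 = 855.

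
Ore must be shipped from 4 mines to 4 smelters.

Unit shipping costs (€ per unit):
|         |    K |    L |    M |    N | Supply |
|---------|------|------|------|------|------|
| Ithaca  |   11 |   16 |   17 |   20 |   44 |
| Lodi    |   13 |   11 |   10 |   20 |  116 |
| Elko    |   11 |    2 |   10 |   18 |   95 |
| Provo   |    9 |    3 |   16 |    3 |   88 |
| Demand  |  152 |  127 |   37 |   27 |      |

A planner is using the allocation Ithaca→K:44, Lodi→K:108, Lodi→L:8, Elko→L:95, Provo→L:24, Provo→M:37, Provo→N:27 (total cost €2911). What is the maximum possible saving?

402

Current plan cost = 44·11 + 108·13 + 8·11 + 95·2 + 24·3 + 37·16 + 27·3 = €2911.
Optimal plan:
  Ithaca->K: 44 tons
  Lodi->K: 79 tons
  Lodi->M: 37 tons
  Elko->L: 95 tons
  Provo->K: 29 tons
  Provo->L: 32 tons
  Provo->N: 27 tons
Optimal cost = €2509.
Saving = 2911 − 2509 = €402.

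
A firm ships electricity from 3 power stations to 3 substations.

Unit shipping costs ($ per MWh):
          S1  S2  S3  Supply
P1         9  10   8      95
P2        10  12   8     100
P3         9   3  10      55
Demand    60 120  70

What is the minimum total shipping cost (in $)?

An optimal shipping plan:
  P1–S1: 30 × $9 = $270
  P1–S2: 65 × $10 = $650
  P2–S1: 30 × $10 = $300
  P2–S3: 70 × $8 = $560
  P3–S2: 55 × $3 = $165
Total = 270 + 650 + 300 + 560 + 165 = $1945.

1945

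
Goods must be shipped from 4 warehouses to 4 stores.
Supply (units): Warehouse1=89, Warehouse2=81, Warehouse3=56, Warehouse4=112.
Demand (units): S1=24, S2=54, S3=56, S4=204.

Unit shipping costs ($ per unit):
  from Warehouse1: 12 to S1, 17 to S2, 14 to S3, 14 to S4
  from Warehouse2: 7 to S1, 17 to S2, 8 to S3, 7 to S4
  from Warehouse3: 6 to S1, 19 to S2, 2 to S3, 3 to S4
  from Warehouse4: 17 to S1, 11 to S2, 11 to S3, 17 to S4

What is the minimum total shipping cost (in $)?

A cheapest plan:
  Warehouse1→S1: 24 × $12 = $288
  Warehouse1→S4: 65 × $14 = $910
  Warehouse2→S4: 81 × $7 = $567
  Warehouse3→S4: 56 × $3 = $168
  Warehouse4→S2: 54 × $11 = $594
  Warehouse4→S3: 56 × $11 = $616
  Warehouse4→S4: 2 × $17 = $34
Total = 288 + 910 + 567 + 168 + 594 + 616 + 34 = $3177.

3177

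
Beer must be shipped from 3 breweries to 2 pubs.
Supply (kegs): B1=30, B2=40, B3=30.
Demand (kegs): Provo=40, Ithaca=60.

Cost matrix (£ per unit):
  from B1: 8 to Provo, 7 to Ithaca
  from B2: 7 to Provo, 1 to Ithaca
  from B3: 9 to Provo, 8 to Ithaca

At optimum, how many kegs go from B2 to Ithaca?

40

Solving gives:
  B1→Provo: 30 kegs
  B2→Ithaca: 40 kegs
  B3→Provo: 10 kegs
  B3→Ithaca: 20 kegs
Total cost = £530.
So B2→Ithaca carries 40 kegs.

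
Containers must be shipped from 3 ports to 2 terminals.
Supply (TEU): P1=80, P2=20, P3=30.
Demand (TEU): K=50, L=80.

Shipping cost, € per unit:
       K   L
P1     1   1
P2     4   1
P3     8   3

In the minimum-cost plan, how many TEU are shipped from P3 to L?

30

The minimum-cost plan:
  P1 to K: 50 × €1 = €50
  P1 to L: 30 × €1 = €30
  P2 to L: 20 × €1 = €20
  P3 to L: 30 × €3 = €90
Total cost = €190.
So P3→L carries 30 TEU.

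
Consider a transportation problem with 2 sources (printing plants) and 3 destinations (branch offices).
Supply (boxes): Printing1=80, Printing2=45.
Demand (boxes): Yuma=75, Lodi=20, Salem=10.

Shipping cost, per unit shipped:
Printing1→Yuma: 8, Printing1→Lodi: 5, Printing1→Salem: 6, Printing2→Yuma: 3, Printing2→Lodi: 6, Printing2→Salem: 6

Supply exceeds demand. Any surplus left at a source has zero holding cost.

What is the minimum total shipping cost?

Optimal allocation:
  Printing1→Yuma: 30 × 8 = 240
  Printing1→Lodi: 20 × 5 = 100
  Printing1→Salem: 10 × 6 = 60
  Printing2→Yuma: 45 × 3 = 135
Total = 240 + 100 + 60 + 135 = 535.
(Supply check: Printing1 ships 60; Printing2 ships 45.)

535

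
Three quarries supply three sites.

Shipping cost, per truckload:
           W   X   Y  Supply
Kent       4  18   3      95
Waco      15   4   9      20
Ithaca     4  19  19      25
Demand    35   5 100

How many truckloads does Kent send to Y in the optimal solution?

The minimum-cost plan:
  Kent to W: 10 × 4 = 40
  Kent to Y: 85 × 3 = 255
  Waco to X: 5 × 4 = 20
  Waco to Y: 15 × 9 = 135
  Ithaca to W: 25 × 4 = 100
Total cost = 550.
So Kent→Y carries 85 truckloads.

85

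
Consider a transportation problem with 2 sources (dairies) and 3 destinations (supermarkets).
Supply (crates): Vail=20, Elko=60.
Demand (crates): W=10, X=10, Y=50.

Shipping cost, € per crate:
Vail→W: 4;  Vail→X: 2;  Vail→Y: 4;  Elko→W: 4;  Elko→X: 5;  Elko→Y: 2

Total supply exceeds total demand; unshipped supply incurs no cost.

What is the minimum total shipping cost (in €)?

Optimal allocation:
  Vail–W: 10 crates
  Vail–X: 10 crates
  Elko–Y: 50 crates
Total cost = €160.

160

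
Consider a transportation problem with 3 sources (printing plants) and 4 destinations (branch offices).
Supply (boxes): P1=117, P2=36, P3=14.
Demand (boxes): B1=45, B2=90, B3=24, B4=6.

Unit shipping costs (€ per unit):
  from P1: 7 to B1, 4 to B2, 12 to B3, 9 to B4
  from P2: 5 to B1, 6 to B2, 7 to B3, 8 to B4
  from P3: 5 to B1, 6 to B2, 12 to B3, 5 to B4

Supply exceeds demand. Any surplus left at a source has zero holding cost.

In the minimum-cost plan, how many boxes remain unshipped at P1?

2

An optimal plan:
  P1 to B1: 25 boxes
  P1 to B2: 90 boxes
  P2 to B1: 12 boxes
  P2 to B3: 24 boxes
  P3 to B1: 8 boxes
  P3 to B4: 6 boxes
Total cost = €833.
P1 ships 115 of its 117, leaving 2.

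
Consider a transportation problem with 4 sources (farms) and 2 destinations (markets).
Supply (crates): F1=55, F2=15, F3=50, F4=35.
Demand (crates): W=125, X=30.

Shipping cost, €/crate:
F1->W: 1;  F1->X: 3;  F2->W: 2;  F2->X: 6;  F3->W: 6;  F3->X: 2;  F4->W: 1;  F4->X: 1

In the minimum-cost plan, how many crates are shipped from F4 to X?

0

The minimum-cost plan:
  F1→W: 55 × €1 = €55
  F2→W: 15 × €2 = €30
  F3→W: 20 × €6 = €120
  F3→X: 30 × €2 = €60
  F4→W: 35 × €1 = €35
Total cost = €300.
The route F4→X is not used.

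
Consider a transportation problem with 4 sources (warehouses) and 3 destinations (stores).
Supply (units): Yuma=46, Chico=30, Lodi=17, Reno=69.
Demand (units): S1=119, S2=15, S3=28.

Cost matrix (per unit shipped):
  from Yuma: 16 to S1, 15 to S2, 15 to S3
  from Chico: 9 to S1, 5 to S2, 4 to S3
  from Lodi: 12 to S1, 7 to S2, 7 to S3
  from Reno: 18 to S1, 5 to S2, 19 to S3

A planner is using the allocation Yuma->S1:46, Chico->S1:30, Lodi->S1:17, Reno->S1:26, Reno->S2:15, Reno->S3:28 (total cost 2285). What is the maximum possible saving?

168

Current plan cost = 46·16 + 30·9 + 17·12 + 26·18 + 15·5 + 28·19 = 2285.
Optimal plan:
  Yuma–S1: 46 units
  Chico–S1: 2 units
  Chico–S3: 28 units
  Lodi–S1: 17 units
  Reno–S1: 54 units
  Reno–S2: 15 units
Optimal cost = 2117.
Saving = 2285 − 2117 = 168.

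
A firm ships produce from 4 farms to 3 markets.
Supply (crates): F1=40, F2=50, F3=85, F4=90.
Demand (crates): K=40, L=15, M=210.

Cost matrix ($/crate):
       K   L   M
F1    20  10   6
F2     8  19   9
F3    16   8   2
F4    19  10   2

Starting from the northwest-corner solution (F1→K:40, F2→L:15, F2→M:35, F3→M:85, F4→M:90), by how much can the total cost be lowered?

Current plan cost = 40·20 + 15·19 + 35·9 + 85·2 + 90·2 = $1750.
Optimal plan:
  F1–L: 15 × $10 = $150
  F1–M: 25 × $6 = $150
  F2–K: 40 × $8 = $320
  F2–M: 10 × $9 = $90
  F3–M: 85 × $2 = $170
  F4–M: 90 × $2 = $180
Optimal cost = $1060.
Saving = 1750 − 1060 = $690.

690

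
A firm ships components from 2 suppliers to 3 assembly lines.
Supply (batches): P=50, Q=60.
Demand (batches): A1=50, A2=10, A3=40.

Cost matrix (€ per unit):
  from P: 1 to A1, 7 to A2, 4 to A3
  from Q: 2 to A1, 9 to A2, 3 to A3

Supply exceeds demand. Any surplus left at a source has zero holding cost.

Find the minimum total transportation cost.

Optimal allocation:
  P→A1: 40 × €1 = €40
  P→A2: 10 × €7 = €70
  Q→A1: 10 × €2 = €20
  Q→A3: 40 × €3 = €120
Total = 40 + 70 + 20 + 120 = €250.

250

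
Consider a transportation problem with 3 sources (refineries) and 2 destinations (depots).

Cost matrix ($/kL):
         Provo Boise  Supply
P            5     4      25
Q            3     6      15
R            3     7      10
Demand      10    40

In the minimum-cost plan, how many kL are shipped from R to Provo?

The minimum-cost plan:
  P–Boise: 25 kL
  Q–Boise: 15 kL
  R–Provo: 10 kL
Total cost = $220.
So R→Provo carries 10 kL.

10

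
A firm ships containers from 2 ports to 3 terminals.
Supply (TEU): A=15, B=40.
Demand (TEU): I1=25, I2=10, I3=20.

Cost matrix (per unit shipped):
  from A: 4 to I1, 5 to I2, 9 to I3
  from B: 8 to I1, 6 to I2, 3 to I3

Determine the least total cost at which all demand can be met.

A cheapest plan:
  A to I1: 15 × 4 = 60
  B to I1: 10 × 8 = 80
  B to I2: 10 × 6 = 60
  B to I3: 20 × 3 = 60
Total = 60 + 80 + 60 + 60 = 260.
(Supply check: A ships 15; B ships 40.)

260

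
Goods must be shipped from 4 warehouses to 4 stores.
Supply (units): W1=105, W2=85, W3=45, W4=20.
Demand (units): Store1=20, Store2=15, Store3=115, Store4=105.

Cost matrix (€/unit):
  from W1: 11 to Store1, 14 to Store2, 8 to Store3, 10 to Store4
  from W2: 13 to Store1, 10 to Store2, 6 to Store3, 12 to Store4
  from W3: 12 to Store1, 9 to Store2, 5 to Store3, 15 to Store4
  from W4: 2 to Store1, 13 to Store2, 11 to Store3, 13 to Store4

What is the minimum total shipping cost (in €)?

Optimal allocation:
  W1 to Store4: 105 units
  W2 to Store2: 15 units
  W2 to Store3: 70 units
  W3 to Store3: 45 units
  W4 to Store1: 20 units
Total cost = €1885.

1885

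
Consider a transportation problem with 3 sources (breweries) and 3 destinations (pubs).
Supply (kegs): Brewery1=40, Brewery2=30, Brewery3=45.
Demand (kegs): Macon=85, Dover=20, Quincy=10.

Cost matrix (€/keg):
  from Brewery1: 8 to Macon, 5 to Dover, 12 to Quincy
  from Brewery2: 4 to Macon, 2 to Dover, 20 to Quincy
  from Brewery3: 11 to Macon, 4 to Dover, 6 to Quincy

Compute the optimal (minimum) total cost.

An optimal shipping plan:
  Brewery1–Macon: 40 kegs
  Brewery2–Macon: 30 kegs
  Brewery3–Macon: 15 kegs
  Brewery3–Dover: 20 kegs
  Brewery3–Quincy: 10 kegs
Total cost = €745.

745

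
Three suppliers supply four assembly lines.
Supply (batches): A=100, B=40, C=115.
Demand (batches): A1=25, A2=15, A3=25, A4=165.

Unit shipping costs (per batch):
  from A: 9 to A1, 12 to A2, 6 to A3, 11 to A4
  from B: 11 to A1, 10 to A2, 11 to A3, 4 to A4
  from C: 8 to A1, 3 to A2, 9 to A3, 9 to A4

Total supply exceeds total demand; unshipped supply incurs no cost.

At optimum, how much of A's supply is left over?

An optimal plan:
  A->A1: 25 × 9 = 225
  A->A3: 25 × 6 = 150
  A->A4: 25 × 11 = 275
  B->A4: 40 × 4 = 160
  C->A2: 15 × 3 = 45
  C->A4: 100 × 9 = 900
Total cost = 1755.
A ships 75 of its 100, leaving 25.

25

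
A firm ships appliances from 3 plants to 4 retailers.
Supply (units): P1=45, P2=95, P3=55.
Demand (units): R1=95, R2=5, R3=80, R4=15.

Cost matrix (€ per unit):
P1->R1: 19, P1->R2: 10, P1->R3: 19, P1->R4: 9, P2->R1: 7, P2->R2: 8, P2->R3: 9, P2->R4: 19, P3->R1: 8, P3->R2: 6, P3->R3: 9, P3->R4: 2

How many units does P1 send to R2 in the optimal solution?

5

Solving gives:
  P1→R2: 5 units
  P1→R3: 25 units
  P1→R4: 15 units
  P2→R1: 95 units
  P3→R3: 55 units
Total cost = €1820.
So P1→R2 carries 5 units.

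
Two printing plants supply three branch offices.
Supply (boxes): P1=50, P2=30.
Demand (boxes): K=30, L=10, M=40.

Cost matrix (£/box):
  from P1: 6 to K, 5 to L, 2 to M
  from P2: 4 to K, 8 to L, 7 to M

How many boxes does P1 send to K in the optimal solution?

Optimal shipments:
  P1–L: 10 boxes
  P1–M: 40 boxes
  P2–K: 30 boxes
Total cost = £250.
The route P1→K is not used.

0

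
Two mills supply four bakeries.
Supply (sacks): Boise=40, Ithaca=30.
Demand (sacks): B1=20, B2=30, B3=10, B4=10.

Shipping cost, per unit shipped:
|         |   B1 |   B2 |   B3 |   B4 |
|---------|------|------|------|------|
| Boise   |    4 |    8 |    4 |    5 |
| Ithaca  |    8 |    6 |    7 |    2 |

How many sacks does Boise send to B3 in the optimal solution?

The minimum-cost plan:
  Boise–B1: 20 × 4 = 80
  Boise–B2: 10 × 8 = 80
  Boise–B3: 10 × 4 = 40
  Ithaca–B2: 20 × 6 = 120
  Ithaca–B4: 10 × 2 = 20
Total cost = 340.
So Boise→B3 carries 10 sacks.

10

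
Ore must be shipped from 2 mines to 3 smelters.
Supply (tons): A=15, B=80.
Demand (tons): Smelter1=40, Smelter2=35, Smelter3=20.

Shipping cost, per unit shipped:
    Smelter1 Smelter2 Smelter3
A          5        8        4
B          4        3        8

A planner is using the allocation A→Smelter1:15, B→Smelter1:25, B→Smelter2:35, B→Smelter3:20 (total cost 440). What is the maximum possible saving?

75

Current plan cost = 15·5 + 25·4 + 35·3 + 20·8 = 440.
Optimal plan:
  A→Smelter3: 15 × 4 = 60
  B→Smelter1: 40 × 4 = 160
  B→Smelter2: 35 × 3 = 105
  B→Smelter3: 5 × 8 = 40
Optimal cost = 365.
Saving = 440 − 365 = 75.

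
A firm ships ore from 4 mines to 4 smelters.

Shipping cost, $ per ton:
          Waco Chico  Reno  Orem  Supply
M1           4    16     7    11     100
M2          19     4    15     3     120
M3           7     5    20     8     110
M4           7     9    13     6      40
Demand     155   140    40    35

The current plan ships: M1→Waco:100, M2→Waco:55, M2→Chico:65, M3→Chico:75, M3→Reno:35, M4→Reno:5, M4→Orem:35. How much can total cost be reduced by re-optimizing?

1150

Current plan cost = 100·4 + 55·19 + 65·4 + 75·5 + 35·20 + 5·13 + 35·6 = $3055.
Optimal plan:
  M1 to Waco: 60 × $4 = $240
  M1 to Reno: 40 × $7 = $280
  M2 to Chico: 85 × $4 = $340
  M2 to Orem: 35 × $3 = $105
  M3 to Waco: 55 × $7 = $385
  M3 to Chico: 55 × $5 = $275
  M4 to Waco: 40 × $7 = $280
Optimal cost = $1905.
Saving = 3055 − 1905 = $1150.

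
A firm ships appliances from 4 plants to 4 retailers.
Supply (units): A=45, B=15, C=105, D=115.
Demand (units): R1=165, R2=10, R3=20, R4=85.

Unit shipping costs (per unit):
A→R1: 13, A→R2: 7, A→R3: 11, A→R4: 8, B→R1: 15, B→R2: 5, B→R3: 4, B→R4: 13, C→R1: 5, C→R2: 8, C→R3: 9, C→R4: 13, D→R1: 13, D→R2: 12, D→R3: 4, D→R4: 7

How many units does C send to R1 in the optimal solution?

105

Solving gives:
  A to R1: 45 × 13 = 585
  B to R2: 10 × 5 = 50
  B to R3: 5 × 4 = 20
  C to R1: 105 × 5 = 525
  D to R1: 15 × 13 = 195
  D to R3: 15 × 4 = 60
  D to R4: 85 × 7 = 595
Total cost = 2030.
So C→R1 carries 105 units.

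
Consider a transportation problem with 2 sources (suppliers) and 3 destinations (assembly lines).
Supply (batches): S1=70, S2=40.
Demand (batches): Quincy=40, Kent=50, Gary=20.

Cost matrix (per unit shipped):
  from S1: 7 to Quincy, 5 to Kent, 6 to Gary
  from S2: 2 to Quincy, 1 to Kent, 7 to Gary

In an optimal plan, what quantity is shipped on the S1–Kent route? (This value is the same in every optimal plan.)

50

Solving gives:
  S1→Kent: 50 batches
  S1→Gary: 20 batches
  S2→Quincy: 40 batches
Total cost = 450.
So S1→Kent carries 50 batches.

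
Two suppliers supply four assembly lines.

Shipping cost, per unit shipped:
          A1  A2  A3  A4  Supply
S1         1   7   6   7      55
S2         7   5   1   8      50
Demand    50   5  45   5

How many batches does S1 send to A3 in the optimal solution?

0

The minimum-cost plan:
  S1 to A1: 50 batches
  S1 to A4: 5 batches
  S2 to A2: 5 batches
  S2 to A3: 45 batches
Total cost = 155.
The route S1→A3 is not used.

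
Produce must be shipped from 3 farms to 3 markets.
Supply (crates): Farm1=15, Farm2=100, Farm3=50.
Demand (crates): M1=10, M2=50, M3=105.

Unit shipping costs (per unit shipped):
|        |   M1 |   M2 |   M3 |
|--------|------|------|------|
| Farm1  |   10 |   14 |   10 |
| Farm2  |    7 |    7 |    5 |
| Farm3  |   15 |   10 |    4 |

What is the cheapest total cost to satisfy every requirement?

950

One minimum-cost allocation:
  Farm1 to M1: 10 × 10 = 100
  Farm1 to M3: 5 × 10 = 50
  Farm2 to M2: 50 × 7 = 350
  Farm2 to M3: 50 × 5 = 250
  Farm3 to M3: 50 × 4 = 200
Total = 100 + 50 + 350 + 250 + 200 = 950.
(Supply check: Farm1 ships 15; Farm2 ships 100; Farm3 ships 50.)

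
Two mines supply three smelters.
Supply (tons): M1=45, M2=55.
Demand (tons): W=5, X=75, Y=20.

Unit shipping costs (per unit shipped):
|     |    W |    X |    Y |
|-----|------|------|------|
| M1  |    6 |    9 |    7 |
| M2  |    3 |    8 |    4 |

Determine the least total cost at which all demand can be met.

740

Optimal allocation:
  M1→X: 45 × 9 = 405
  M2→W: 5 × 3 = 15
  M2→X: 30 × 8 = 240
  M2→Y: 20 × 4 = 80
Total = 405 + 15 + 240 + 80 = 740.
(Supply check: M1 ships 45; M2 ships 55.)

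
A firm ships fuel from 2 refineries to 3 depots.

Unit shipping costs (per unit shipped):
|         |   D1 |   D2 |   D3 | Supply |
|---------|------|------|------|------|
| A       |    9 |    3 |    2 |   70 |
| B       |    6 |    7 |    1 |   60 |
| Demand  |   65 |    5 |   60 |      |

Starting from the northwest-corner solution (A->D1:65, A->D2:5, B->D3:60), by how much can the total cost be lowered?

Current plan cost = 65·9 + 5·3 + 60·1 = 660.
Optimal plan:
  A to D1: 5 × 9 = 45
  A to D2: 5 × 3 = 15
  A to D3: 60 × 2 = 120
  B to D1: 60 × 6 = 360
Optimal cost = 540.
Saving = 660 − 540 = 120.

120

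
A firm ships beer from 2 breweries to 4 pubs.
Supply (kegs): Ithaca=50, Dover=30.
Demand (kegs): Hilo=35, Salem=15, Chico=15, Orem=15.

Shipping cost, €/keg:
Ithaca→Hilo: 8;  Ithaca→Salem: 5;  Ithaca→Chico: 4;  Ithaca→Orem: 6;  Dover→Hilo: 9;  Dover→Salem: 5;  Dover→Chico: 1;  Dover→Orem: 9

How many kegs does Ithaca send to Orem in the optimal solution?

15

Optimal shipments:
  Ithaca–Hilo: 35 kegs
  Ithaca–Orem: 15 kegs
  Dover–Salem: 15 kegs
  Dover–Chico: 15 kegs
Total cost = €460.
So Ithaca→Orem carries 15 kegs.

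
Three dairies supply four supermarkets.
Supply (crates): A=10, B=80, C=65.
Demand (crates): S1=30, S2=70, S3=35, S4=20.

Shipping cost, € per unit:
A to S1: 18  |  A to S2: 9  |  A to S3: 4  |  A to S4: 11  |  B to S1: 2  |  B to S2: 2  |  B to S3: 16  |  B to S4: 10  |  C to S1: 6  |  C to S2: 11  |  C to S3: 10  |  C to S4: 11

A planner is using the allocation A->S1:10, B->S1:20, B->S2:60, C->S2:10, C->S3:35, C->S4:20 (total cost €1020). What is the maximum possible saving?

230

Current plan cost = 10·18 + 20·2 + 60·2 + 10·11 + 35·10 + 20·11 = €1020.
Optimal plan:
  A to S3: 10 × €4 = €40
  B to S1: 10 × €2 = €20
  B to S2: 70 × €2 = €140
  C to S1: 20 × €6 = €120
  C to S3: 25 × €10 = €250
  C to S4: 20 × €11 = €220
Optimal cost = €790.
Saving = 1020 − 790 = €230.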